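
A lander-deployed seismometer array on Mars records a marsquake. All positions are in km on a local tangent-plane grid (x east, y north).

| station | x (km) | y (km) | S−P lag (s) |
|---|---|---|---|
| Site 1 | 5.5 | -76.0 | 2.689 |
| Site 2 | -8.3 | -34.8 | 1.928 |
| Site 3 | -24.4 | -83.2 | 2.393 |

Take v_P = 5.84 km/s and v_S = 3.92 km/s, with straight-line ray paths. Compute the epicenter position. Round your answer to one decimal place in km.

Distance from S−P lag: d = Δt · v_P v_S / (v_P − v_S) = Δt · (5.84·3.92)/(5.84−3.92) ≈ 11.9233·Δt.
So d_Site 1 = 32.06, d_Site 2 = 22.99, d_Site 3 = 28.53 km.
Circle about each station: (x − 5.5)² + (y + 76.0)² = 32.06²; (x + 8.3)² + (y + 34.8)² = 22.99²; (x + 24.4)² + (y + 83.2)² = 28.53².
Subtracting the Site 1 equation from the Site 2 and Site 3 equations removes the quadratic terms:
-27.6 x + 82.4 y = -4027.02
-59.8 x − 14.4 y = 1925.23
Solving the 2×2 system: x ≈ -18.9, y ≈ -55.2 km.
Check against Site 1 (with the unrounded x, y): √((x − 5.5)²+(y + 76.0)²) = 32.06 ≈ 32.06 km. ✓

(-18.9, -55.2)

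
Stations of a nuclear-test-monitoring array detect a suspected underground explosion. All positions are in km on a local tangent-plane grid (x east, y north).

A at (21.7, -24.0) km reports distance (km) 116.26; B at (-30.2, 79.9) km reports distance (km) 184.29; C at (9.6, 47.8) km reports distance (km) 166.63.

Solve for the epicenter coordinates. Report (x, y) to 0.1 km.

-65.4 km east, -101.0 km north

Circle about each station: (x − 21.7)² + (y + 24.0)² = 116.26²; (x + 30.2)² + (y − 79.9)² = 184.29²; (x − 9.6)² + (y − 47.8)² = 166.63².
Subtracting the A equation from the B and C equations removes the quadratic terms:
-103.8 x + 207.8 y = -14197.26
-24.2 x + 143.6 y = -12919.06
Solving the 2×2 system: x ≈ -65.4, y ≈ -101.0 km.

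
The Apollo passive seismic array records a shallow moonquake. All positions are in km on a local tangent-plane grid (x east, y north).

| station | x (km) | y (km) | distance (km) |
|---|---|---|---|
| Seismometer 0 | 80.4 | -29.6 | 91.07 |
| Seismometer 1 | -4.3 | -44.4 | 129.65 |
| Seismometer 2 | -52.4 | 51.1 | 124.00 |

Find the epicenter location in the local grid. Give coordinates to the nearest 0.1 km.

Circle about each station: (x − 80.4)² + (y + 29.6)² = 91.07²; (x + 4.3)² + (y + 44.4)² = 129.65²; (x + 52.4)² + (y − 51.1)² = 124.00².
Subtracting pairs of circle equations eliminates x²+y² and gives linear equations (the radical axes):
-169.4 x − 29.6 y = -13865.85
-265.6 x + 161.4 y = -9065.61
Solving the 2×2 system: x ≈ 71.2, y ≈ 61.0 km.

(71.2, 61.0)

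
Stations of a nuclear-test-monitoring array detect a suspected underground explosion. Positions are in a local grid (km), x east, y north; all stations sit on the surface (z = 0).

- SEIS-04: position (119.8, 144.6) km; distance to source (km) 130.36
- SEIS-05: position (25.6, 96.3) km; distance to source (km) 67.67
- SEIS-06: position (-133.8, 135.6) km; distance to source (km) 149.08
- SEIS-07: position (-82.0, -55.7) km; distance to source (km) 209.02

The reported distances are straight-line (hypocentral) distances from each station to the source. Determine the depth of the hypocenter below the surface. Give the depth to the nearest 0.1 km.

z ≈ 56.6 km

Each station gives a sphere (x−x_i)² + (y−y_i)² + z² = d_i² (stations at z=0).
Subtracting the SEIS-04 sphere from SEIS-05 and SEIS-06: z² cancels, leaving linear equations in x and y:
-188.4 x − 96.6 y = -12917.65
-507.2 x − 18.0 y = -4202.52
Solving: x ≈ 3.803, y ≈ 126.306 km (keep extra digits for the depth step; rounded: 3.8, 126.3).
Then from the SEIS-04 sphere: z² = 130.36² − (x − 119.8)² − (y − 144.6)² with x = 3.803, y = 126.306, so z ≈ 56.602 ≈ 56.6 km.
Check against SEIS-07 (with the unrounded solution): distance 209.03 ≈ 209.02 km. ✓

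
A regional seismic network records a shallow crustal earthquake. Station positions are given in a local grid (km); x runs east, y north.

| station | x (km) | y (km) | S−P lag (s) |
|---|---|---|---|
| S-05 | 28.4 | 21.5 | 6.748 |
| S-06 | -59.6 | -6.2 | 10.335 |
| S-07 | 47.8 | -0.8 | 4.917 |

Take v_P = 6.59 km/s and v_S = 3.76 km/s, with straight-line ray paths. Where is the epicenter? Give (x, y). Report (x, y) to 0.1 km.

Distance from S−P lag: d = Δt · v_P v_S / (v_P − v_S) = Δt · (6.59·3.76)/(6.59−3.76) ≈ 8.7556·Δt.
So d_S-05 = 59.08, d_S-06 = 90.49, d_S-07 = 43.05 km.
Circle about each station: (x − 28.4)² + (y − 21.5)² = 59.08²; (x + 59.6)² + (y + 6.2)² = 90.49²; (x − 47.8)² + (y + 0.8)² = 43.05².
Subtracting pairs of circle equations eliminates x²+y² and gives linear equations (the radical axes):
-176.0 x − 55.4 y = -2376.20
38.8 x − 44.6 y = 2653.81
Solving the 2×2 system: x ≈ 25.3, y ≈ -37.5 km.

(25.3, -37.5)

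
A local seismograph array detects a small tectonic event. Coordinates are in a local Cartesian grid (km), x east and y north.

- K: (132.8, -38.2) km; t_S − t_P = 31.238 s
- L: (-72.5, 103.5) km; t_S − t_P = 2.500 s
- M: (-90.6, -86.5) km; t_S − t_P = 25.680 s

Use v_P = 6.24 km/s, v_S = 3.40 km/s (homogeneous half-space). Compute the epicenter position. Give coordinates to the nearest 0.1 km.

(-53.9, 101.8)

Distance from S−P lag: d = Δt · v_P v_S / (v_P − v_S) = Δt · (6.24·3.40)/(6.24−3.40) ≈ 7.4704·Δt.
So d_K = 233.36, d_L = 18.68, d_M = 191.84 km.
Circle about each station: (x − 132.8)² + (y + 38.2)² = 233.36²; (x + 72.5)² + (y − 103.5)² = 18.68²; (x + 90.6)² + (y + 86.5)² = 191.84².
Subtracting the K equation from the L and M equations removes the quadratic terms:
-410.6 x + 283.4 y = 50981.37
-446.8 x − 96.6 y = 14249.83
Solving the 2×2 system: x ≈ -53.9, y ≈ 101.8 km.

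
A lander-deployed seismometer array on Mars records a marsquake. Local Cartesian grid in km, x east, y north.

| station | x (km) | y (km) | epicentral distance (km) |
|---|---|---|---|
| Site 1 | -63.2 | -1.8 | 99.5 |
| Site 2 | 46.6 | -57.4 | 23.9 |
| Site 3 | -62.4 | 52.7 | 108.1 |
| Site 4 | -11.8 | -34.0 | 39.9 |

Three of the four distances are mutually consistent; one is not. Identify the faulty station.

Site 3

Solve using three stations at a time. Using Site 1, Site 2, Site 4 (subtract circle equations pairwise → linear system) gives (x, y) ≈ (26.6, -44.7).
Distances from that point to each station vs reported:
  Site 1: calculated 99.5 vs reported 99.5 → residual 0.0 km
  Site 2: calculated 23.8 vs reported 23.9 → residual 0.1 km
  Site 3: calculated 131.9 vs reported 108.1 → residual 23.8 km
  Site 4: calculated 39.8 vs reported 39.9 → residual 0.1 km
Site 1, Site 2, Site 4 are mutually consistent (residuals ≈ 0); Site 3 is off by 23.8 km.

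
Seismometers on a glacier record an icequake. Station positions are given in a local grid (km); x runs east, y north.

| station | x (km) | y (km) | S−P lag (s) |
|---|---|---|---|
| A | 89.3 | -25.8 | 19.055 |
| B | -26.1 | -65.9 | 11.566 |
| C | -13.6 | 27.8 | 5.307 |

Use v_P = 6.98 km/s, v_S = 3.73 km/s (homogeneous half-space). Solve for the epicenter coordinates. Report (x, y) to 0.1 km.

Distance from S−P lag: d = Δt · v_P v_S / (v_P − v_S) = Δt · (6.98·3.73)/(6.98−3.73) ≈ 8.0109·Δt.
So d_A = 152.65, d_B = 92.65, d_C = 42.51 km.
Circle about each station: (x − 89.3)² + (y + 25.8)² = 152.65²; (x + 26.1)² + (y + 65.9)² = 92.65²; (x + 13.6)² + (y − 27.8)² = 42.51².
Subtracting pairs of circle equations eliminates x²+y² and gives linear equations (the radical axes):
-230.8 x − 80.2 y = 11101.89
-205.8 x + 107.2 y = 13812.59
Solving the 2×2 system: x ≈ -55.7, y ≈ 21.9 km.

(-55.7, 21.9)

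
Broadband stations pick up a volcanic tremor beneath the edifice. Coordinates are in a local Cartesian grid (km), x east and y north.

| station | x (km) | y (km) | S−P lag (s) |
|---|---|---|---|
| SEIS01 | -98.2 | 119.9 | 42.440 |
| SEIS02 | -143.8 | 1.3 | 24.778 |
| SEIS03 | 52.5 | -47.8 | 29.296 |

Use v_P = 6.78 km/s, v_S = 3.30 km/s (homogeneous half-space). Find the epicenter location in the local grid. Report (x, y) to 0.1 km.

Distance from S−P lag: d = Δt · v_P v_S / (v_P − v_S) = Δt · (6.78·3.30)/(6.78−3.30) ≈ 6.4293·Δt.
So d_SEIS01 = 272.86, d_SEIS02 = 159.31, d_SEIS03 = 188.35 km.
Circle about each station: (x + 98.2)² + (y − 119.9)² = 272.86²; (x + 143.8)² + (y − 1.3)² = 159.31²; (x − 52.5)² + (y + 47.8)² = 188.35².
Subtracting the SEIS01 equation from the SEIS02 and SEIS03 equations removes the quadratic terms:
-91.2 x − 237.2 y = 45733.78
301.4 x − 335.4 y = 19998.70
Solving the 2×2 system: x ≈ -103.8, y ≈ -152.9 km.
Check against SEIS01 (with the unrounded x, y): √((x + 98.2)²+(y − 119.9)²) = 272.86 ≈ 272.86 km. ✓

-103.8 km east, -152.9 km north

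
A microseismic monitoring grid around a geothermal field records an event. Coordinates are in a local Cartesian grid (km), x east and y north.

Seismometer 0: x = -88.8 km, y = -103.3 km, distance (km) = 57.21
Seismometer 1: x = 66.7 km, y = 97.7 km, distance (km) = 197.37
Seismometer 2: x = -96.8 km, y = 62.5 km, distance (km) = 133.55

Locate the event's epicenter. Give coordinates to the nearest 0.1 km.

Circle about each station: (x + 88.8)² + (y + 103.3)² = 57.21²; (x − 66.7)² + (y − 97.7)² = 197.37²; (x + 96.8)² + (y − 62.5)² = 133.55².
Subtracting the Seismometer 0 equation from the Seismometer 1 and Seismometer 2 equations removes the quadratic terms:
311.0 x + 402.0 y = -40244.08
-16.0 x + 331.6 y = -19842.46
Solving the 2×2 system: x ≈ -49.0, y ≈ -62.2 km.

(-49.0, -62.2)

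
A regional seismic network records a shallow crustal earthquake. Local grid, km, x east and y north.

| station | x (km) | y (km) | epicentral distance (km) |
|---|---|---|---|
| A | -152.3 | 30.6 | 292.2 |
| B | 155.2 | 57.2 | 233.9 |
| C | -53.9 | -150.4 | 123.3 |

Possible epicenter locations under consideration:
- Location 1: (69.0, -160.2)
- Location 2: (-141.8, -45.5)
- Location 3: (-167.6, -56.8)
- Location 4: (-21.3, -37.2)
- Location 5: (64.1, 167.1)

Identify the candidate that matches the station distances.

For each candidate, compare |candidate − station| to the reported distance:
Location 1: residuals A 0.0, B 0.0, C 0.0 → max 0.0 km
Location 2: residuals A 215.4, B 80.4, C 13.6 → max 215.4 km
Location 3: residuals A 203.5, B 108.4, C 24.0 → max 203.5 km
Location 4: residuals A 144.7, B 33.7, C 5.5 → max 144.7 km
Location 5: residuals A 36.3, B 91.2, C 215.4 → max 215.4 km
Only Location 1 has all residuals ≈ 0.

Location 1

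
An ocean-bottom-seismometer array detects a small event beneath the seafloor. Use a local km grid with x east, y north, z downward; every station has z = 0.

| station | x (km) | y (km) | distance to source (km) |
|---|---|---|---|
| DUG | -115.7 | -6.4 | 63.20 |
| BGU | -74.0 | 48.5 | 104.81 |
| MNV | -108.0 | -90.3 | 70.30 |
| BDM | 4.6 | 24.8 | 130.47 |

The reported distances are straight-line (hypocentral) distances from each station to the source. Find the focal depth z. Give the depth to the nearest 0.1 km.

z ≈ 49.1 km

Each station gives a sphere (x−x_i)² + (y−y_i)² + z² = d_i² (stations at z=0).
Subtracting the DUG sphere from BGU and MNV: z² cancels, leaving linear equations in x and y:
83.4 x + 109.8 y = -12590.10
15.4 x − 167.8 y = 5442.79
Solving: x ≈ -96.586, y ≈ -41.300 km (keep extra digits for the depth step; rounded: -96.6, -41.3).
Then from the DUG sphere: z² = 63.20² − (x + 115.7)² − (y + 6.4)² with x = -96.586, y = -41.300, so z ≈ 49.101 ≈ 49.1 km.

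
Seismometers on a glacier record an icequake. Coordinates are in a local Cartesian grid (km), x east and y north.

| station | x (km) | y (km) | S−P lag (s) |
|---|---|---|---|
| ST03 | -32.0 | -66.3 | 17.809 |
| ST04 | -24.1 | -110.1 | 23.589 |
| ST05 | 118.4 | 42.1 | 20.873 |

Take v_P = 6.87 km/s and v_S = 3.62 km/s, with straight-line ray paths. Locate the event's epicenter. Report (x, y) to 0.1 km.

Distance from S−P lag: d = Δt · v_P v_S / (v_P − v_S) = Δt · (6.87·3.62)/(6.87−3.62) ≈ 7.6521·Δt.
So d_ST03 = 136.28, d_ST04 = 180.51, d_ST05 = 159.72 km.
Circle about each station: (x + 32.0)² + (y + 66.3)² = 136.28²; (x + 24.1)² + (y + 110.1)² = 180.51²; (x − 118.4)² + (y − 42.1)² = 159.72².
Subtracting the ST03 equation from the ST04 and ST05 equations removes the quadratic terms:
15.8 x − 87.6 y = -6728.49
300.8 x + 216.8 y = 3433.04
Solving the 2×2 system: x ≈ -38.9, y ≈ 69.8 km.

x ≈ -38.9 km, y ≈ 69.8 km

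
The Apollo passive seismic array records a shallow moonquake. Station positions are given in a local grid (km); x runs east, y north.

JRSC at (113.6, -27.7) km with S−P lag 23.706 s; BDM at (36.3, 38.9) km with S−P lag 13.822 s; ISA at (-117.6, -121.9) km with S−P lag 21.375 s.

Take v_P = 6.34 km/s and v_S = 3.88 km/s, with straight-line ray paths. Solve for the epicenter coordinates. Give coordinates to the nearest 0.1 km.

-92.0 km east, 90.3 km north

Distance from S−P lag: d = Δt · v_P v_S / (v_P − v_S) = Δt · (6.34·3.88)/(6.34−3.88) ≈ 9.9997·Δt.
So d_JRSC = 237.05, d_BDM = 138.22, d_ISA = 213.74 km.
Circle about each station: (x − 113.6)² + (y + 27.7)² = 237.05²; (x − 36.3)² + (y − 38.9)² = 138.22²; (x + 117.6)² + (y + 121.9)² = 213.74².
Subtracting the JRSC equation from the BDM and ISA equations removes the quadratic terms:
-154.6 x + 133.2 y = 26246.58
-462.4 x − 188.4 y = 25525.03
Solving the 2×2 system: x ≈ -92.0, y ≈ 90.3 km.
Check against JRSC (with the unrounded x, y): √((x − 113.6)²+(y + 27.7)²) = 237.03 ≈ 237.05 km. ✓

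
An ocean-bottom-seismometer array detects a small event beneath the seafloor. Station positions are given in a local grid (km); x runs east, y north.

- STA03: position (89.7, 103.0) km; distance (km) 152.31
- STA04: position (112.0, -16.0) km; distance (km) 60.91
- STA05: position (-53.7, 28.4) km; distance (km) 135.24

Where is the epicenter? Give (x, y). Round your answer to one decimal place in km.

Circle about each station: (x − 89.7)² + (y − 103.0)² = 152.31²; (x − 112.0)² + (y + 16.0)² = 60.91²; (x + 53.7)² + (y − 28.4)² = 135.24².
Subtracting pairs of circle equations eliminates x²+y² and gives linear equations (the radical axes):
44.6 x − 238.0 y = 13633.22
-286.8 x − 149.2 y = -10056.36
Solving the 2×2 system: x ≈ 59.1, y ≈ -46.2 km.
Check against STA03 (with the unrounded x, y): √((x − 89.7)²+(y − 103.0)²) = 152.31 ≈ 152.31 km. ✓

59.1 km east, -46.2 km north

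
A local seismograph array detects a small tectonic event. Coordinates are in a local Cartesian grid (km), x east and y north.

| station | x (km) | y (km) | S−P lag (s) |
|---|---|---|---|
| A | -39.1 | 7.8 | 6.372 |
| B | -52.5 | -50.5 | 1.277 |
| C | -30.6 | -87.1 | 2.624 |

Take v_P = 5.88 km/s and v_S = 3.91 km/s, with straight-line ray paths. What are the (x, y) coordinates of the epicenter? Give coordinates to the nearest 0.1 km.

x ≈ -52.2 km, y ≈ -65.4 km

Distance from S−P lag: d = Δt · v_P v_S / (v_P − v_S) = Δt · (5.88·3.91)/(5.88−3.91) ≈ 11.6705·Δt.
So d_A = 74.36, d_B = 14.90, d_C = 30.62 km.
Circle about each station: (x + 39.1)² + (y − 7.8)² = 74.36²; (x + 52.5)² + (y + 50.5)² = 14.90²; (x + 30.6)² + (y + 87.1)² = 30.62².
Subtracting the A equation from the B and C equations removes the quadratic terms:
-26.8 x − 116.6 y = 9024.25
17.0 x − 189.8 y = 11524.95
Solving the 2×2 system: x ≈ -52.2, y ≈ -65.4 km.
Check against A (with the unrounded x, y): √((x + 39.1)²+(y − 7.8)²) = 74.36 ≈ 74.36 km. ✓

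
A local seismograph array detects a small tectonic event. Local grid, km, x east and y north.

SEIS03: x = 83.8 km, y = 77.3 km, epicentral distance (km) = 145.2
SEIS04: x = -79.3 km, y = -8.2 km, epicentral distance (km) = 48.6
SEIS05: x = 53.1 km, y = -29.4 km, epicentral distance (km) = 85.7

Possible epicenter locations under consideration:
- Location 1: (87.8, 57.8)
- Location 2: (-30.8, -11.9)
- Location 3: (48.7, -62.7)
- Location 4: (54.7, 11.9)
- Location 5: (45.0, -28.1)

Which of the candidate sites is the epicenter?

For each candidate, compare |candidate − station| to the reported distance:
Location 1: residuals SEIS03 125.3, SEIS04 131.1, SEIS05 8.2 → max 131.1 km
Location 2: residuals SEIS03 0.0, SEIS04 0.0, SEIS05 0.0 → max 0.0 km
Location 3: residuals SEIS03 0.9, SEIS04 90.5, SEIS05 52.1 → max 90.5 km
Location 4: residuals SEIS03 73.6, SEIS04 86.9, SEIS05 44.4 → max 86.9 km
Location 5: residuals SEIS03 32.9, SEIS04 77.3, SEIS05 77.5 → max 77.5 km
Only Location 2 has all residuals ≈ 0.

Location 2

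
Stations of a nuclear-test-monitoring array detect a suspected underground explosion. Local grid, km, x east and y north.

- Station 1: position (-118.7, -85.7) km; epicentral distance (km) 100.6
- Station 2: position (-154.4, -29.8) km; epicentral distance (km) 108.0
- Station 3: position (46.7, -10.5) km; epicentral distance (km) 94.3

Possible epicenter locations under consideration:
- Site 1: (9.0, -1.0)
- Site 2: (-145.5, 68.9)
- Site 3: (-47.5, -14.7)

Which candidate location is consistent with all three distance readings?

Site 3

For each candidate, compare |candidate − station| to the reported distance:
Site 1: residuals Station 1 52.6, Station 2 57.9, Station 3 55.4 → max 57.9 km
Site 2: residuals Station 1 56.3, Station 2 8.9, Station 3 113.7 → max 113.7 km
Site 3: residuals Station 1 0.0, Station 2 0.0, Station 3 0.0 → max 0.0 km
Only Site 3 has all residuals ≈ 0.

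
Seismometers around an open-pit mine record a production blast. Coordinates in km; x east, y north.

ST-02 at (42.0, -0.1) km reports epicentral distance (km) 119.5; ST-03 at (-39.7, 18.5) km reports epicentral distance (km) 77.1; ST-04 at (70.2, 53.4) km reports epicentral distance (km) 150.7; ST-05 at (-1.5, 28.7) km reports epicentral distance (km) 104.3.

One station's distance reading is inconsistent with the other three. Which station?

ST-04

Solve using three stations at a time. Using ST-02, ST-03, ST-05 (subtract circle equations pairwise → linear system) gives (x, y) ≈ (-64.3, -54.4).
Distances from that point to each station vs reported:
  ST-02: calculated 119.4 vs reported 119.5 → residual 0.1 km
  ST-03: calculated 77.0 vs reported 77.1 → residual 0.1 km
  ST-04: calculated 172.4 vs reported 150.7 → residual 21.7 km
  ST-05: calculated 104.2 vs reported 104.3 → residual 0.1 km
ST-02, ST-03, ST-05 are mutually consistent (residuals ≈ 0); ST-04 is off by 21.7 km.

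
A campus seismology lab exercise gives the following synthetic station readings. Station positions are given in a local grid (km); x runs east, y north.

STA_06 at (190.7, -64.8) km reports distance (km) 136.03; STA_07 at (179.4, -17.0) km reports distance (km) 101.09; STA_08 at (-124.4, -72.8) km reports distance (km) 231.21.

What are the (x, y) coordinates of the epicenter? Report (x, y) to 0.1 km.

Circle about each station: (x − 190.7)² + (y + 64.8)² = 136.03²; (x − 179.4)² + (y + 17.0)² = 101.09²; (x + 124.4)² + (y + 72.8)² = 231.21².
Subtracting pairs of circle equations eliminates x²+y² and gives linear equations (the radical axes):
-22.6 x + 95.6 y = 192.80
-630.2 x − 16.0 y = -54744.23
Solving the 2×2 system: x ≈ 86.3, y ≈ 22.4 km.

(86.3, 22.4)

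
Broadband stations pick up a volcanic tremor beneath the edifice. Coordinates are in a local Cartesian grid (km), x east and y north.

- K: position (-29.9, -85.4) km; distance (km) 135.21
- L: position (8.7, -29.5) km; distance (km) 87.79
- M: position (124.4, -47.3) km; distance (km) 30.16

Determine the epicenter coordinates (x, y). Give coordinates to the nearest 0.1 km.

(96.2, -36.6)

Circle about each station: (x + 29.9)² + (y + 85.4)² = 135.21²; (x − 8.7)² + (y + 29.5)² = 87.79²; (x − 124.4)² + (y + 47.3)² = 30.16².
Subtracting the K equation from the L and M equations removes the quadratic terms:
77.2 x + 111.8 y = 3333.43
308.6 x + 76.2 y = 26897.60
Solving the 2×2 system: x ≈ 96.2, y ≈ -36.6 km.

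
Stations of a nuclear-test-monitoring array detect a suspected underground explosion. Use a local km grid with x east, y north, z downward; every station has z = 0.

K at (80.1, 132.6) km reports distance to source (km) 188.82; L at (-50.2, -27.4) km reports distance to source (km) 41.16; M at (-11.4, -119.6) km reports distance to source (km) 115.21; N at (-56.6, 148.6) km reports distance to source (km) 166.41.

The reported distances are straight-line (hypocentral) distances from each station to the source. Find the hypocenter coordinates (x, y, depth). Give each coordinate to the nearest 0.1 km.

Each station gives a sphere (x−x_i)² + (y−y_i)² + z² = d_i² (stations at z=0).
Subtracting the K sphere from L and M: z² cancels, leaving linear equations in x and y:
-260.6 x − 320.0 y = 13230.88
-183.0 x − 504.4 y = 12815.00
Solving: x ≈ -35.299, y ≈ -12.600 km (keep extra digits for the depth step; rounded: -35.3, -12.6).
Then from the K sphere: z² = 188.82² − (x − 80.1)² − (y − 132.6)² with x = -35.299, y = -12.600, so z ≈ 35.398 ≈ 35.4 km.
Check against N (with the unrounded solution): distance 166.41 ≈ 166.41 km. ✓

x ≈ -35.3 km, y ≈ -12.6 km, depth ≈ 35.4 km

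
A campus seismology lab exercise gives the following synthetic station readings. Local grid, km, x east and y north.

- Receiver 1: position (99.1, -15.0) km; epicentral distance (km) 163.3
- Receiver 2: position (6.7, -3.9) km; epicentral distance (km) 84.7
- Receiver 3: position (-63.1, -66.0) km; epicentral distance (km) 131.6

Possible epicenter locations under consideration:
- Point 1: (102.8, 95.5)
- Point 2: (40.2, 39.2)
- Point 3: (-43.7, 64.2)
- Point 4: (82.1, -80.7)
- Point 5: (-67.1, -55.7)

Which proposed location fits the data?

For each candidate, compare |candidate − station| to the reported distance:
Point 1: residuals Receiver 1 52.7, Receiver 2 53.6, Receiver 3 99.9 → max 99.9 km
Point 2: residuals Receiver 1 83.3, Receiver 2 30.1, Receiver 3 15.8 → max 83.3 km
Point 3: residuals Receiver 1 0.0, Receiver 2 0.0, Receiver 3 0.0 → max 0.0 km
Point 4: residuals Receiver 1 95.4, Receiver 2 22.9, Receiver 3 14.3 → max 95.4 km
Point 5: residuals Receiver 1 7.8, Receiver 2 5.5, Receiver 3 120.6 → max 120.6 km
Only Point 3 has all residuals ≈ 0.

Point 3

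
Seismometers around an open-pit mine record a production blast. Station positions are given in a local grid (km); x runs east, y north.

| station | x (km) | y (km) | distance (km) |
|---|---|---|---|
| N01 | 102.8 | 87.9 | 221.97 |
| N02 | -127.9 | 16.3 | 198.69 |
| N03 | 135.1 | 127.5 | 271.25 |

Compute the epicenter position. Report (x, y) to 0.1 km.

Circle about each station: (x − 102.8)² + (y − 87.9)² = 221.97²; (x + 127.9)² + (y − 16.3)² = 198.69²; (x − 135.1)² + (y − 127.5)² = 271.25².
Subtracting the N01 equation from the N02 and N03 equations removes the quadratic terms:
-461.4 x − 143.2 y = 8122.81
64.6 x + 79.2 y = -8091.87
Solving the 2×2 system: x ≈ 18.9, y ≈ -117.6 km.

(18.9, -117.6)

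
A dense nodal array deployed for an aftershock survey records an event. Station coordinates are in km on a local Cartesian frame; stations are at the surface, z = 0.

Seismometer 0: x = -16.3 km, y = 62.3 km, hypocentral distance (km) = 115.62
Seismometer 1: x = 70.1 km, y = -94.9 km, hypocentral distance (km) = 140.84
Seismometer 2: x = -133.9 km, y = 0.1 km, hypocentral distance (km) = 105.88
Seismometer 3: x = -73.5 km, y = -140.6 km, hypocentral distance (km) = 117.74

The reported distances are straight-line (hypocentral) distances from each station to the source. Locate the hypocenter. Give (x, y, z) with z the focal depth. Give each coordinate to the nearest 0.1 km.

Each station gives a sphere (x−x_i)² + (y−y_i)² + z² = d_i² (stations at z=0).
Subtracting the Seismometer 0 sphere from Seismometer 1 and Seismometer 2: z² cancels, leaving linear equations in x and y:
172.8 x − 314.4 y = 3305.12
-235.2 x − 124.4 y = 15939.65
Solving: x ≈ -48.199, y ≈ -37.004 km (keep extra digits for the depth step; rounded: -48.2, -37.0).
Then from the Seismometer 0 sphere: z² = 115.62² − (x + 16.3)² − (y − 62.3)² with x = -48.199, y = -37.004, so z ≈ 49.891 ≈ 49.9 km.

(-48.2, -37.0, 49.9)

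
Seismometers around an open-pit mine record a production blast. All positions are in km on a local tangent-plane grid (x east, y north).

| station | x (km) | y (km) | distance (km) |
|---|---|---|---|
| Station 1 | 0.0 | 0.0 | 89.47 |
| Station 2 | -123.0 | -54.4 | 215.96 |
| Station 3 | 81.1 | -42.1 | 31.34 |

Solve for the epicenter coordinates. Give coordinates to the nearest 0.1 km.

Circle about each station: x² + y² = 89.47²; (x + 123.0)² + (y + 54.4)² = 215.96²; (x − 81.1)² + (y + 42.1)² = 31.34².
Subtracting the Station 1 equation from the Station 2 and Station 3 equations removes the quadratic terms:
-246.0 x − 108.8 y = -20545.48
162.2 x − 84.2 y = 15372.31
Solving the 2×2 system: x ≈ 88.7, y ≈ -11.7 km.
Check against Station 1 (with the unrounded x, y): √(x²+y²) = 89.47 ≈ 89.47 km. ✓

88.7 km east, -11.7 km north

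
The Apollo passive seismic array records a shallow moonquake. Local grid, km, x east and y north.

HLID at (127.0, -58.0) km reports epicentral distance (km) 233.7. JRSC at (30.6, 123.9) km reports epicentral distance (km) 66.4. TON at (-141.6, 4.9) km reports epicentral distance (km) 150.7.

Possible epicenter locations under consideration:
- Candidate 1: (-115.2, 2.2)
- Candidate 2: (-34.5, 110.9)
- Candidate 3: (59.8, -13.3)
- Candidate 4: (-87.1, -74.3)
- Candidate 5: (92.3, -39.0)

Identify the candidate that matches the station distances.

For each candidate, compare |candidate − station| to the reported distance:
Candidate 1: residuals HLID 15.9, JRSC 123.5, TON 124.2 → max 124.2 km
Candidate 2: residuals HLID 0.0, JRSC 0.0, TON 0.0 → max 0.0 km
Candidate 3: residuals HLID 153.0, JRSC 73.9, TON 51.5 → max 153.0 km
Candidate 4: residuals HLID 19.0, JRSC 164.1, TON 54.6 → max 164.1 km
Candidate 5: residuals HLID 194.1, JRSC 107.8, TON 87.3 → max 194.1 km
Only Candidate 2 has all residuals ≈ 0.

Candidate 2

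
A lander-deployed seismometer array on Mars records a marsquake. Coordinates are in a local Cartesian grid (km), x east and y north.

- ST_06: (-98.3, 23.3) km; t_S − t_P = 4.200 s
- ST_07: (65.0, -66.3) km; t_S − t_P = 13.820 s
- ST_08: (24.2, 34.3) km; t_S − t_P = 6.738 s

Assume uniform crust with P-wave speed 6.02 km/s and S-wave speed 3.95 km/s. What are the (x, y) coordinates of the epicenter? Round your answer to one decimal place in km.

Distance from S−P lag: d = Δt · v_P v_S / (v_P − v_S) = Δt · (6.02·3.95)/(6.02−3.95) ≈ 11.4874·Δt.
So d_ST_06 = 48.25, d_ST_07 = 158.76, d_ST_08 = 77.40 km.
Circle about each station: (x + 98.3)² + (y − 23.3)² = 48.25²; (x − 65.0)² + (y + 66.3)² = 158.76²; (x − 24.2)² + (y − 34.3)² = 77.40².
Subtracting pairs of circle equations eliminates x²+y² and gives linear equations (the radical axes):
326.6 x − 179.2 y = -24461.77
245.0 x + 22.0 y = -12106.35
Solving the 2×2 system: x ≈ -53.0, y ≈ 39.9 km.
Check against ST_06 (with the unrounded x, y): √((x + 98.3)²+(y − 23.3)²) = 48.25 ≈ 48.25 km. ✓

-53.0 km east, 39.9 km north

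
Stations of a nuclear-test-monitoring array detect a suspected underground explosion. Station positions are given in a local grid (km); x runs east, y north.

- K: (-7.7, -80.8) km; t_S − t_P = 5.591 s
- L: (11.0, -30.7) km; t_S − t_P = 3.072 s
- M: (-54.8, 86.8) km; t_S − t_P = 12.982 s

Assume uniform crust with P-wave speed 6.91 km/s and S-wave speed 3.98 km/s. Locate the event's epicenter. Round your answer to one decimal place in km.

Distance from S−P lag: d = Δt · v_P v_S / (v_P − v_S) = Δt · (6.91·3.98)/(6.91−3.98) ≈ 9.3863·Δt.
So d_K = 52.48, d_L = 28.83, d_M = 121.85 km.
Circle about each station: (x + 7.7)² + (y + 80.8)² = 52.48²; (x − 11.0)² + (y + 30.7)² = 28.83²; (x + 54.8)² + (y − 86.8)² = 121.85².
Subtracting the K equation from the L and M equations removes the quadratic terms:
37.4 x + 100.2 y = -3601.46
-94.2 x + 335.2 y = -8143.92
Solving the 2×2 system: x ≈ -17.8, y ≈ -29.3 km.
Check against K (with the unrounded x, y): √((x + 7.7)²+(y + 80.8)²) = 52.48 ≈ 52.48 km. ✓

-17.8 km east, -29.3 km north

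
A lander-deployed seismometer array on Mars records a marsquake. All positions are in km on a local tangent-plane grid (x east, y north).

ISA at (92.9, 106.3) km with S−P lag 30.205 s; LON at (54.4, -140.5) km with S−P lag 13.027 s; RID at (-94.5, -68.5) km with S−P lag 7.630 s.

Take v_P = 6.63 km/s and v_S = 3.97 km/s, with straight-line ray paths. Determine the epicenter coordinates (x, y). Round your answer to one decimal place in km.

Distance from S−P lag: d = Δt · v_P v_S / (v_P − v_S) = Δt · (6.63·3.97)/(6.63−3.97) ≈ 9.8952·Δt.
So d_ISA = 298.88, d_LON = 128.90, d_RID = 75.50 km.
Circle about each station: (x − 92.9)² + (y − 106.3)² = 298.88²; (x − 54.4)² + (y + 140.5)² = 128.90²; (x + 94.5)² + (y + 68.5)² = 75.50².
Subtracting pairs of circle equations eliminates x²+y² and gives linear equations (the radical axes):
-77.0 x − 493.6 y = 75483.55
-374.8 x − 349.6 y = 77321.40
Solving the 2×2 system: x ≈ -74.5, y ≈ -141.3 km.
Check against ISA (with the unrounded x, y): √((x − 92.9)²+(y − 106.3)²) = 298.88 ≈ 298.88 km. ✓

x ≈ -74.5 km, y ≈ -141.3 km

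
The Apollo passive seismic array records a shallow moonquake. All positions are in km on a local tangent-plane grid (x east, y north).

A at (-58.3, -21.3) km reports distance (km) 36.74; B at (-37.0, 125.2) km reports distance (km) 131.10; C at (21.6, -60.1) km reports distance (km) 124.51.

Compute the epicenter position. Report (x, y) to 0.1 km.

(-85.5, 3.4)

Circle about each station: (x + 58.3)² + (y + 21.3)² = 36.74²; (x + 37.0)² + (y − 125.2)² = 131.10²; (x − 21.6)² + (y + 60.1)² = 124.51².
Subtracting pairs of circle equations eliminates x²+y² and gives linear equations (the radical axes):
42.6 x + 293.0 y = -2645.92
159.8 x − 77.6 y = -13926.92
Solving the 2×2 system: x ≈ -85.5, y ≈ 3.4 km.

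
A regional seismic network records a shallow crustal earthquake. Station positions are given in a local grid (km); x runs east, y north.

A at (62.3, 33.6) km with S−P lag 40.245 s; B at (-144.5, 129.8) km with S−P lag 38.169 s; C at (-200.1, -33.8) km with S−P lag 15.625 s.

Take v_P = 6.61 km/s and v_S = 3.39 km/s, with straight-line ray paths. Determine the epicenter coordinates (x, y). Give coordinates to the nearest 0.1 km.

(-161.1, -135.3)

Distance from S−P lag: d = Δt · v_P v_S / (v_P − v_S) = Δt · (6.61·3.39)/(6.61−3.39) ≈ 6.9590·Δt.
So d_A = 280.06, d_B = 265.62, d_C = 108.73 km.
Circle about each station: (x − 62.3)² + (y − 33.6)² = 280.06²; (x + 144.5)² + (y − 129.8)² = 265.62²; (x + 200.1)² + (y + 33.8)² = 108.73².
Subtracting the A equation from the B and C equations removes the quadratic terms:
-413.6 x + 192.4 y = 40597.66
-524.8 x − 134.8 y = 102783.59
Solving the 2×2 system: x ≈ -161.1, y ≈ -135.3 km.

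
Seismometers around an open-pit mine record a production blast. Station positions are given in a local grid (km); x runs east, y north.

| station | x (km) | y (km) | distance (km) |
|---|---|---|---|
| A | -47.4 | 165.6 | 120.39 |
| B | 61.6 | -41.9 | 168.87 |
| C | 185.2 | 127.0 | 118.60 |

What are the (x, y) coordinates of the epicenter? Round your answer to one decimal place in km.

Circle about each station: (x + 47.4)² + (y − 165.6)² = 120.39²; (x − 61.6)² + (y + 41.9)² = 168.87²; (x − 185.2)² + (y − 127.0)² = 118.60².
Subtracting the A equation from the B and C equations removes the quadratic terms:
218.0 x − 415.0 y = -38143.27
465.2 x − 77.2 y = 21185.71
Solving the 2×2 system: x ≈ 66.6, y ≈ 126.9 km.
Check against A (with the unrounded x, y): √((x + 47.4)²+(y − 165.6)²) = 120.39 ≈ 120.39 km. ✓

66.6 km east, 126.9 km north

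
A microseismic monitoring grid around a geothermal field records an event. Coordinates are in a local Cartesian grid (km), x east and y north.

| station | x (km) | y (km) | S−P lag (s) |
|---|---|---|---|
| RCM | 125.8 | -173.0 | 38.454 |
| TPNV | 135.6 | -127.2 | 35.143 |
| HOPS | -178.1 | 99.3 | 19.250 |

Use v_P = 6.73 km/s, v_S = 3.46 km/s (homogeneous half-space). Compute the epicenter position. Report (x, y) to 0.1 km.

Distance from S−P lag: d = Δt · v_P v_S / (v_P − v_S) = Δt · (6.73·3.46)/(6.73−3.46) ≈ 7.1210·Δt.
So d_RCM = 273.83, d_TPNV = 250.25, d_HOPS = 137.08 km.
Circle about each station: (x − 125.8)² + (y + 173.0)² = 273.83²; (x − 135.6)² + (y + 127.2)² = 250.25²; (x + 178.1)² + (y − 99.3)² = 137.08².
Subtracting pairs of circle equations eliminates x²+y² and gives linear equations (the radical axes):
19.6 x + 91.6 y = 1170.37
-607.8 x + 544.6 y = 52017.40
Solving the 2×2 system: x ≈ -62.2, y ≈ 26.1 km.

-62.2 km east, 26.1 km north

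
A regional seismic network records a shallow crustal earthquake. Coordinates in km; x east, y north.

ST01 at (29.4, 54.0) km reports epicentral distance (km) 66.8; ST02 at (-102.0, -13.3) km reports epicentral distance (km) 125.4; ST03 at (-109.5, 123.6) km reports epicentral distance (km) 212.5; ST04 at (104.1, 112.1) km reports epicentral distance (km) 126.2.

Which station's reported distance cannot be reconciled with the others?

Solve using three stations at a time. Using ST01, ST03, ST04 (subtract circle equations pairwise → linear system) gives (x, y) ≈ (59.1, -5.7).
Distances from that point to each station vs reported:
  ST01: calculated 66.7 vs reported 66.8 → residual 0.1 km
  ST02: calculated 161.2 vs reported 125.4 → residual 35.8 km
  ST03: calculated 212.5 vs reported 212.5 → residual 0.0 km
  ST04: calculated 126.1 vs reported 126.2 → residual 0.1 km
ST01, ST03, ST04 are mutually consistent (residuals ≈ 0); ST02 is off by 35.8 km.

ST02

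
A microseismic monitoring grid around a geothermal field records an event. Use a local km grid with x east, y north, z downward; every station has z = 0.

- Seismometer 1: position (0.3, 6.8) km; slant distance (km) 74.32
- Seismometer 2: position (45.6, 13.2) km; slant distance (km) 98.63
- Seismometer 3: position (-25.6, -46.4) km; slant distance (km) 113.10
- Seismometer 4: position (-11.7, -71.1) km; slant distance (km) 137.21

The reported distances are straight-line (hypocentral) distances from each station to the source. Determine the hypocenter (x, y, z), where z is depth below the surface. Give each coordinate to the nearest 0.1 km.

x ≈ -30.1 km, y ≈ 57.0 km, depth ≈ 45.6 km

Each station gives a sphere (x−x_i)² + (y−y_i)² + z² = d_i² (stations at z=0).
Subtracting the Seismometer 1 sphere from Seismometer 2 and Seismometer 3: z² cancels, leaving linear equations in x and y:
90.6 x + 12.8 y = -1997.14
-51.8 x − 106.4 y = -4506.16
Solving: x ≈ -30.097, y ≈ 57.004 km (keep extra digits for the depth step; rounded: -30.1, 57.0).
Then from the Seismometer 1 sphere: z² = 74.32² − (x − 0.3)² − (y − 6.8)² with x = -30.097, y = 57.004, so z ≈ 45.597 ≈ 45.6 km.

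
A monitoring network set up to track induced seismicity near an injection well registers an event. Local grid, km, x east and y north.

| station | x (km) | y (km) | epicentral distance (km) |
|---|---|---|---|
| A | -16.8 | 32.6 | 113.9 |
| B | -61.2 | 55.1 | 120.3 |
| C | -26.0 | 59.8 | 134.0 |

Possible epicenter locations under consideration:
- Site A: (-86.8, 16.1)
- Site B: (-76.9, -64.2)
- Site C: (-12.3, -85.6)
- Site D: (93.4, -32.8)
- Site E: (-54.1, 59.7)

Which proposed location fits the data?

Site B

For each candidate, compare |candidate − station| to the reported distance:
Site A: residuals A 42.0, B 73.6, C 59.1 → max 73.6 km
Site B: residuals A 0.0, B 0.0, C 0.0 → max 0.0 km
Site C: residuals A 4.4, B 28.7, C 12.0 → max 28.7 km
Site D: residuals A 14.2, B 57.5, C 17.1 → max 57.5 km
Site E: residuals A 67.8, B 111.8, C 105.9 → max 111.8 km
Only Site B has all residuals ≈ 0.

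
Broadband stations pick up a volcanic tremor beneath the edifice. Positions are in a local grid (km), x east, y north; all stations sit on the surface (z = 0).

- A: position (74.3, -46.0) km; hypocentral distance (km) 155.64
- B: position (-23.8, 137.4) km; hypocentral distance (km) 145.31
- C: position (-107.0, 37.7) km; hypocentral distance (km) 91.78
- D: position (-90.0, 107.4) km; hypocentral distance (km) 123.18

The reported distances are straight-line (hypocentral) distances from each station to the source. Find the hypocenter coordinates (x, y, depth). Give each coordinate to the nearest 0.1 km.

Each station gives a sphere (x−x_i)² + (y−y_i)² + z² = d_i² (stations at z=0).
Subtracting the A sphere from B and C: z² cancels, leaving linear equations in x and y:
-196.2 x + 366.8 y = 14917.52
-362.6 x + 167.4 y = 21034.04
Solving: x ≈ -52.099, y ≈ 12.802 km (keep extra digits for the depth step; rounded: -52.1, 12.8).
Then from the A sphere: z² = 155.64² − (x − 74.3)² − (y + 46.0)² with x = -52.099, y = 12.802, so z ≈ 69.206 ≈ 69.2 km.

(-52.1, 12.8, 69.2)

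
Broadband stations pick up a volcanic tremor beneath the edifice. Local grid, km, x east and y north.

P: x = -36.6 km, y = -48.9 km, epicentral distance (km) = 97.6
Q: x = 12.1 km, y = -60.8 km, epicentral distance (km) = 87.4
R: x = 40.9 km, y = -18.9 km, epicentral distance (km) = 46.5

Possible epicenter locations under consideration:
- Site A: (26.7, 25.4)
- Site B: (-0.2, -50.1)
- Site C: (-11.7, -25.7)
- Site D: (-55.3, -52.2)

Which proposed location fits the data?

Site A

For each candidate, compare |candidate − station| to the reported distance:
Site A: residuals P 0.0, Q 0.0, R 0.0 → max 0.0 km
Site B: residuals P 61.2, Q 71.1, R 5.1 → max 71.1 km
Site C: residuals P 63.6, Q 45.0, R 6.5 → max 63.6 km
Site D: residuals P 78.6, Q 19.5, R 55.3 → max 78.6 km
Only Site A has all residuals ≈ 0.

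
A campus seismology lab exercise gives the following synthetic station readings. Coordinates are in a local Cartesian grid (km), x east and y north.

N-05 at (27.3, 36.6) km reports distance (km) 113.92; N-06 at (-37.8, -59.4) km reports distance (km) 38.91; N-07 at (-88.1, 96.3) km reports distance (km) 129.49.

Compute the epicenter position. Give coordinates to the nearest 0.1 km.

x ≈ -64.4 km, y ≈ -31.0 km

Circle about each station: (x − 27.3)² + (y − 36.6)² = 113.92²; (x + 37.8)² + (y + 59.4)² = 38.91²; (x + 88.1)² + (y − 96.3)² = 129.49².
Subtracting the N-05 equation from the N-06 and N-07 equations removes the quadratic terms:
-130.2 x − 192.0 y = 14336.13
-230.8 x + 119.4 y = 11160.56
Solving the 2×2 system: x ≈ -64.4, y ≈ -31.0 km.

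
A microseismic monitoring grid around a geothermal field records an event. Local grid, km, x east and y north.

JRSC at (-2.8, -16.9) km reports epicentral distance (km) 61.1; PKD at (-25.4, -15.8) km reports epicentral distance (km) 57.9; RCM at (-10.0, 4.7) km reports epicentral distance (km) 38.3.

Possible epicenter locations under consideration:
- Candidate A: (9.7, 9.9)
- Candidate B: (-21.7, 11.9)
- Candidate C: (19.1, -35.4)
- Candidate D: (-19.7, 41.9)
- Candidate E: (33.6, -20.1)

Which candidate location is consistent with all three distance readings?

For each candidate, compare |candidate − station| to the reported distance:
Candidate A: residuals JRSC 31.5, PKD 14.4, RCM 17.9 → max 31.5 km
Candidate B: residuals JRSC 26.7, PKD 30.0, RCM 24.6 → max 30.0 km
Candidate C: residuals JRSC 32.4, PKD 9.3, RCM 11.2 → max 32.4 km
Candidate D: residuals JRSC 0.1, PKD 0.1, RCM 0.1 → max 0.1 km
Candidate E: residuals JRSC 24.6, PKD 1.3, RCM 11.9 → max 24.6 km
Only Candidate D has all residuals ≈ 0.

Candidate D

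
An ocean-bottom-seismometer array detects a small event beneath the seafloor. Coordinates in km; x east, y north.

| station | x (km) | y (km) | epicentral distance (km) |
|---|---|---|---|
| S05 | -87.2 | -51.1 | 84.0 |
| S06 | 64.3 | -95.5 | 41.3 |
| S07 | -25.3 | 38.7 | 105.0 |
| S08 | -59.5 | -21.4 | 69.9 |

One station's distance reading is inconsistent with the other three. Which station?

Solve using three stations at a time. Using S05, S07, S08 (subtract circle equations pairwise → linear system) gives (x, y) ≈ (-4.3, -64.1).
Distances from that point to each station vs reported:
  S05: calculated 83.9 vs reported 84.0 → residual 0.1 km
  S06: calculated 75.5 vs reported 41.3 → residual 34.2 km
  S07: calculated 104.9 vs reported 105.0 → residual 0.1 km
  S08: calculated 69.7 vs reported 69.9 → residual 0.2 km
S05, S07, S08 are mutually consistent (residuals ≈ 0); S06 is off by 34.2 km.

S06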